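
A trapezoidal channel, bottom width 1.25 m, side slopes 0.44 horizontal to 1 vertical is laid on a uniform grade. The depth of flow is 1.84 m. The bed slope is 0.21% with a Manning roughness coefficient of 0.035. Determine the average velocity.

With bottom width b = 1.25 m and side slope z = 0.44: A = (b + zy)y = (1.25 + 0.44×1.84)×1.84 = 3.79 m²; P = b + 2y√(1+z²) = 1.25 + 2×1.84×1.093 = 5.27 m.
Hydraulic radius R = A/P = 3.79/5.27 = 0.719 m.
From Manning's equation, V = (1/n) R^(2/3) S^(1/2) = (1/0.035) × 0.719^(2/3) × 0.0021^(1/2) = 1.05 m/s.

V = 1.05 m/s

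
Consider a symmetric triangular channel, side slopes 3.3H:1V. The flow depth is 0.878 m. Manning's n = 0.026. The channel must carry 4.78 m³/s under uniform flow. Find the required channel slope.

S = 0.00758

For a triangular section with side slope z = 3.3: A = zy² = 3.3×0.878² = 2.544 m²; P = 2y√(1+z²) = 2×0.878×3.448 = 6.055 m.
Hydraulic radius R = A/P = 2.544/6.055 = 0.4201 m.
From Manning's equation, S = [nQ / (1 A R^(2/3))]² = [0.026 × 4.78 / (1 × 2.544 × 0.4201^(2/3))]² = 0.00758.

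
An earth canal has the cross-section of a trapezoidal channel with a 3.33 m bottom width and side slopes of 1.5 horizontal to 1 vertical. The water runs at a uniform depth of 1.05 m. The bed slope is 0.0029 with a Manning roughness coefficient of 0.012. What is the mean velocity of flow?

V = 3.62 m/s

With bottom width b = 3.33 m and side slope z = 1.5: A = (b + zy)y = (3.33 + 1.5×1.05)×1.05 = 5.15 m²; P = b + 2y√(1+z²) = 3.33 + 2×1.05×1.803 = 7.116 m.
Hydraulic radius R = A/P = 5.15/7.116 = 0.7238 m.
From Manning's equation, V = (1/n) R^(2/3) S^(1/2) = (1/0.012) × 0.7238^(2/3) × 0.0029^(1/2) = 3.62 m/s.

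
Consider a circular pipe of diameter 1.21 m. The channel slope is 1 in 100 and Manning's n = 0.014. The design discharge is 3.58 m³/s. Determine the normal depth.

Manning's equation rearranged: A R^(2/3) = nQ / (1·√S) = 0.014 × 3.58 / (√0.01) = 0.5012.
Try y = 0.688 m: A R^(2/3) = 0.3201 — low.
Try y = 1.07 m: A R^(2/3) = 0.5477 — high.
Try y = 0.958 m: A R^(2/3) = 0.5013 — matches.

y_n = 0.958 m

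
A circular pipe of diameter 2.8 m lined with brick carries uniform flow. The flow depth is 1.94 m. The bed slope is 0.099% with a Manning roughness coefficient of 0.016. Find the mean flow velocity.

V = 1.73 m/s

For a circular section of diameter D = 2.8 m at depth y = 1.94 m, the central angle is θ = 2 arccos(1 − 2y/D) = 3.934 rad. Then A = (D²/8)(θ − sin θ) = 4.552 m² and P = Dθ/2 = 5.507 m.
Hydraulic radius R = A/P = 4.552/5.507 = 0.8267 m.
From Manning's equation, V = (1/n) R^(2/3) S^(1/2) = (1/0.016) × 0.8267^(2/3) × 0.00099^(1/2) = 1.73 m/s.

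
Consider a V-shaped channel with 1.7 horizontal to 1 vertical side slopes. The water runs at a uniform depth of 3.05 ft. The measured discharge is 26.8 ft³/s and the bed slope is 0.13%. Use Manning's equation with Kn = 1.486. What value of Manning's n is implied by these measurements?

For a triangular section with side slope z = 1.7: A = zy² = 1.7×3.05² = 15.81 ft²; P = 2y√(1+z²) = 2×3.05×1.972 = 12.03 ft.
Hydraulic radius R = A/P = 15.81/12.03 = 1.314 ft.
Rearranging Manning's equation: n = (1.486/Q) A R^(2/3) S^(1/2) = (1.486/26.8) × 15.81 × 1.314^(2/3) × √0.0013 = 0.0379.

n = 0.0379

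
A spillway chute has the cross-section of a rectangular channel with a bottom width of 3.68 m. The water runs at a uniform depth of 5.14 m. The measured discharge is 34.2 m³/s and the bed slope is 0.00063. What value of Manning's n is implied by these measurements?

Flow area A = b·y = 3.68 × 5.14 = 18.92 m². Wetted perimeter P = b + 2y = 3.68 + 2×5.14 = 13.96 m.
Hydraulic radius R = A/P = 18.92/13.96 = 1.355 m.
Rearranging Manning's equation: n = (1/Q) A R^(2/3) S^(1/2) = (1/34.2) × 18.92 × 1.355^(2/3) × √0.00063 = 0.017.

n = 0.017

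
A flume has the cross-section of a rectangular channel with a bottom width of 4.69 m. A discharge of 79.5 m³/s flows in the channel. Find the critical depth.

y_c = 3.08 m

For a rectangular channel, critical depth y_c = (q²/g)^(1/3) where q = Q/b = 79.5/4.69 = 16.95 m²/s.
So y_c = (16.95²/9.81)^(1/3) = 3.08 m.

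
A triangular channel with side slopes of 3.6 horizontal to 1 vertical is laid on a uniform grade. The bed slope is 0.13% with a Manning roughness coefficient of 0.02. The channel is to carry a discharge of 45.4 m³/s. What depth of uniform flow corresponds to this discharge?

Manning's equation rearranged: A R^(2/3) = nQ / (1·√S) = 0.02 × 45.4 / (√0.0013) = 25.18.
Trying y = 2.72 m: A R^(2/3) = 31.89 — over.
Trying y = 1.71 m: A R^(2/3) = 9.251 — short.
Trying y = 2.49 m: A R^(2/3) = 25.2 — matches.

y_n = 2.49 m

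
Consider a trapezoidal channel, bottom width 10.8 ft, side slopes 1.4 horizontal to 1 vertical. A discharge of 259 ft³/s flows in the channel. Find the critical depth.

At critical depth, Q² T / (g A³) = 1, i.e. A³/T = Q²/g = 259²/32.2 = 2083.
At y = 1.69 ft: A³/T = 709.2 — short.
At y = 2.9 ft: A³/T = 4230 — over.
At y = 2.35 ft: A³/T = 2089 — ≈ 2083.

y_c = 2.35 ft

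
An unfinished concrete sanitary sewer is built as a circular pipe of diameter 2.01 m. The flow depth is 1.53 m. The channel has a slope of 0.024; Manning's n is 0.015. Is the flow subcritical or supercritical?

For a circular section of diameter D = 2.01 m at depth y = 1.53 m, the central angle is θ = 2 arccos(1 − 2y/D) = 4.241 rad. Then A = (D²/8)(θ − sin θ) = 2.592 m² and P = Dθ/2 = 4.262 m.
Hydraulic radius R = A/P = 2.592/4.262 = 0.6081 m.
V = (1/n) R^(2/3) √S = (1/0.015) × 0.6081^(2/3) × √0.024 = 7.413 m/s. Hydraulic depth D_h = A/T = 2.592/1.714 = 1.512 m.
Froude number Fr = V/√(g·D_h) = 7.413/√(9.81×1.512) = 1.92, which is greater than 1, so the flow is supercritical.

supercritical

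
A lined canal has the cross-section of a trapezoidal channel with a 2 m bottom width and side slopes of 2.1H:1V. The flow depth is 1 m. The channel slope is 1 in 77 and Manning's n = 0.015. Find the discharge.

With bottom width b = 2 m and side slope z = 2.1: A = (b + zy)y = (2 + 2.1×1)×1 = 4.1 m²; P = b + 2y√(1+z²) = 2 + 2×1×2.326 = 6.652 m.
Hydraulic radius R = A/P = 4.1/6.652 = 0.6164 m.
Manning's equation: Q = (1/n) A R^(2/3) S^(1/2) = (1/0.015) × 4.1 × 0.6164^(2/3) × 0.01299^(1/2) = 22.6 m³/s.

Q = 22.6 m³/s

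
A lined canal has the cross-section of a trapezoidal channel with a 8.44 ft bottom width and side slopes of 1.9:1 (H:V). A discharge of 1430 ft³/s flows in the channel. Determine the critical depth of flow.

At critical depth, Q² T / (g A³) = 1, i.e. A³/T = Q²/g = 1430²/32.2 = 63510.
Try y = 4.44 ft: A³/T = 16620 — short.
Try y = 6.91 ft: A³/T = 95420 — over.
Try y = 6.25 ft: A³/T = 63590 — close enough.

y_c = 6.25 ft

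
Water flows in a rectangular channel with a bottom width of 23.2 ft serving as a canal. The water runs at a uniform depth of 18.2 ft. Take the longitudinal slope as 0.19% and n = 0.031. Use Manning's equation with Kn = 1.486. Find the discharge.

Q = 3250 ft³/s

Flow area A = b·y = 23.2 × 18.2 = 422.2 ft². Wetted perimeter P = b + 2y = 23.2 + 2×18.2 = 59.6 ft.
Hydraulic radius R = A/P = 422.2/59.6 = 7.085 ft.
Manning's equation: Q = (1.486/n) A R^(2/3) S^(1/2) = (1.486/0.031) × 422.2 × 7.085^(2/3) × 0.0019^(1/2) = 3250 ft³/s.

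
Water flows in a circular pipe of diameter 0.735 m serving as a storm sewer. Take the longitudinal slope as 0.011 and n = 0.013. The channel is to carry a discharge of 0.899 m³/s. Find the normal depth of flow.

Manning's equation rearranged: A R^(2/3) = nQ / (1·√S) = 0.013 × 0.899 / (√0.011) = 0.1114.
At y = 0.595 m: A R^(2/3) = 0.1356 — high.
At y = 0.397 m: A R^(2/3) = 0.07799 — low.
At y = 0.503 m: A R^(2/3) = 0.1114 — close enough.

y_n = 0.503 m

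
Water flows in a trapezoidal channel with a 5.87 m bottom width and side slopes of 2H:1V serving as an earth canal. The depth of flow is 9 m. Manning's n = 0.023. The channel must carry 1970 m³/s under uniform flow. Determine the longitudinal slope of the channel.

S = 0.00572

With bottom width b = 5.87 m and side slope z = 2: A = (b + zy)y = (5.87 + 2×9)×9 = 214.8 m²; P = b + 2y√(1+z²) = 5.87 + 2×9×2.236 = 46.12 m.
Hydraulic radius R = A/P = 214.8/46.12 = 4.658 m.
From Manning's equation, S = [nQ / (1 A R^(2/3))]² = [0.023 × 1970 / (1 × 214.8 × 4.658^(2/3))]² = 0.00572.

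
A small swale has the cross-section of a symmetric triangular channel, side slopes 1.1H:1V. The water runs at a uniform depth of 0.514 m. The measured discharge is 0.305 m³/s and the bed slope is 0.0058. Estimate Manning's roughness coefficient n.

n = 0.024

For a triangular section with side slope z = 1.1: A = zy² = 1.1×0.514² = 0.2906 m²; P = 2y√(1+z²) = 2×0.514×1.487 = 1.528 m.
Hydraulic radius R = A/P = 0.2906/1.528 = 0.1902 m.
Rearranging Manning's equation: n = (1/Q) A R^(2/3) S^(1/2) = (1/0.305) × 0.2906 × 0.1902^(2/3) × √0.0058 = 0.024.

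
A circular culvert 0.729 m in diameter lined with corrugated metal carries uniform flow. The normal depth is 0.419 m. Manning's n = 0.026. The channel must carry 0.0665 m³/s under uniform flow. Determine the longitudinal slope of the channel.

S = 0.00042

For a circular section of diameter D = 0.729 m at depth y = 0.419 m, the central angle is θ = 2 arccos(1 − 2y/D) = 3.442 rad. Then A = (D²/8)(θ − sin θ) = 0.2483 m² and P = Dθ/2 = 1.255 m.
Hydraulic radius R = A/P = 0.2483/1.255 = 0.1979 m.
From Manning's equation, S = [nQ / (1 A R^(2/3))]² = [0.026 × 0.0665 / (1 × 0.2483 × 0.1979^(2/3))]² = 0.00042.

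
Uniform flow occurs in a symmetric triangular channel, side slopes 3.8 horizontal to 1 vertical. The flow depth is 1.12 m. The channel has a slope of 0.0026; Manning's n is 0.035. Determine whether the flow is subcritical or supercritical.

For a triangular section with side slope z = 3.8: A = zy² = 3.8×1.12² = 4.767 m²; P = 2y√(1+z²) = 2×1.12×3.929 = 8.802 m.
Hydraulic radius R = A/P = 4.767/8.802 = 0.5416 m.
V = (1/n) R^(2/3) √S = (1/0.035) × 0.5416^(2/3) × √0.0026 = 0.9679 m/s. Hydraulic depth D_h = A/T = 4.767/8.512 = 0.56 m.
Froude number Fr = V/√(g·D_h) = 0.9679/√(9.81×0.56) = 0.413, which is less than 1, so the flow is subcritical.

subcritical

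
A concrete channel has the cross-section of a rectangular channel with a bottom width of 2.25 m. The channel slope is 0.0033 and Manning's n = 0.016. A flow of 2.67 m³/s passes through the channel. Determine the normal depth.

y_n = 0.612 m

Manning's equation rearranged: A R^(2/3) = nQ / (1·√S) = 0.016 × 2.67 / (√0.0033) = 0.7437.
Try y = 0.513 m: A R^(2/3) = 0.5758 — too small.
Try y = 0.779 m: A R^(2/3) = 1.045 — too large.
Try y = 0.612 m: A R^(2/3) = 0.743 — ≈ 0.7437.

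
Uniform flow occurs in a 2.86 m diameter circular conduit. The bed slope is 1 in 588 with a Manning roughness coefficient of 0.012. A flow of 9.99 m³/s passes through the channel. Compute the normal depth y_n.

Manning's equation rearranged: A R^(2/3) = nQ / (1·√S) = 0.012 × 9.99 / (√0.001701) = 2.907.
At y = 1.1 m: A R^(2/3) = 1.611 — low.
At y = 1.72 m: A R^(2/3) = 3.463 — high.
At y = 1.54 m: A R^(2/3) = 2.907 — ≈ 2.907.

y_n = 1.54 m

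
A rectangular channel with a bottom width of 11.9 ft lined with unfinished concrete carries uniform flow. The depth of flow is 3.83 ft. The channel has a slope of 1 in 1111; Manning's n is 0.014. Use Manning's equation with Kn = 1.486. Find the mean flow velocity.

V = 5.6 ft/s

Flow area A = b·y = 11.9 × 3.83 = 45.58 ft². Wetted perimeter P = b + 2y = 11.9 + 2×3.83 = 19.56 ft.
Hydraulic radius R = A/P = 45.58/19.56 = 2.33 ft.
From Manning's equation, V = (1.486/n) R^(2/3) S^(1/2) = (1.486/0.014) × 2.33^(2/3) × 0.0009001^(1/2) = 5.6 ft/s.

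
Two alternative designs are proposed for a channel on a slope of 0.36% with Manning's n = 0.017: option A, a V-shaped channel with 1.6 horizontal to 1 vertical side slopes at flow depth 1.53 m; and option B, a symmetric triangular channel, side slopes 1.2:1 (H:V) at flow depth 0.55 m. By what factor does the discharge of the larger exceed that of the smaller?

21.8

Channel A: For a triangular section with side slope z = 1.6: A = zy² = 1.6×1.53² = 3.745 m²; P = 2y√(1+z²) = 2×1.53×1.887 = 5.774 m. Hydraulic radius R = A/P = 3.745/5.774 = 0.6487 m. Q_A = (1/0.017)·3.745·0.6487^(2/3)·√0.0036 = 9.906 m³/s.
Channel B: For a triangular section with side slope z = 1.2: A = zy² = 1.2×0.55² = 0.363 m²; P = 2y√(1+z²) = 2×0.55×1.562 = 1.718 m. Hydraulic radius R = A/P = 0.363/1.718 = 0.2113 m. Q_B = (1/0.017)·0.363·0.2113^(2/3)·√0.0036 = 0.4545 m³/s.
The larger discharge is 9.906 m³/s and the smaller is 0.4545 m³/s; the ratio is 21.8.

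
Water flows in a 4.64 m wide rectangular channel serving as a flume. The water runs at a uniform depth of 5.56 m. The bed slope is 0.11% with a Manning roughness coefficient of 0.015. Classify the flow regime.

Flow area A = b·y = 4.64 × 5.56 = 25.8 m². Wetted perimeter P = b + 2y = 4.64 + 2×5.56 = 15.76 m.
Hydraulic radius R = A/P = 25.8/15.76 = 1.637 m.
V = (1/n) R^(2/3) √S = (1/0.015) × 1.637^(2/3) × √0.0011 = 3.071 m/s. Hydraulic depth D_h = A/T = 25.8/4.64 = 5.56 m.
Froude number Fr = V/√(g·D_h) = 3.071/√(9.81×5.56) = 0.416, which is less than 1, so the flow is subcritical.

subcritical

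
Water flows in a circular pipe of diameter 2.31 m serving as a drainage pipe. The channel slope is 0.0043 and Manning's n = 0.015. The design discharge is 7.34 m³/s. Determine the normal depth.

y_n = 1.26 m

Manning's equation rearranged: A R^(2/3) = nQ / (1·√S) = 0.015 × 7.34 / (√0.0043) = 1.679.
Trying y = 1.57 m: A R^(2/3) = 2.339 — too large.
Trying y = 1.11 m: A R^(2/3) = 1.358 — too small.
Trying y = 1.26 m: A R^(2/3) = 1.68 — ≈ 1.679.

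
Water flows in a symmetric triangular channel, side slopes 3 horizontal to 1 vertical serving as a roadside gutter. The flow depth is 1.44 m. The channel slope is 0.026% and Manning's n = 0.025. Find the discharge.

For a triangular section with side slope z = 3: A = zy² = 3×1.44² = 6.221 m²; P = 2y√(1+z²) = 2×1.44×3.162 = 9.107 m.
Hydraulic radius R = A/P = 6.221/9.107 = 0.6831 m.
Manning's equation: Q = (1/n) A R^(2/3) S^(1/2) = (1/0.025) × 6.221 × 0.6831^(2/3) × 0.00026^(1/2) = 3.11 m³/s.

Q = 3.11 m³/s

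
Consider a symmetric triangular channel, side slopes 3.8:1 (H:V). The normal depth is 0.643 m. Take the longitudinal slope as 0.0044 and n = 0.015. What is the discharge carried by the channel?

Q = 3.19 m³/s

For a triangular section with side slope z = 3.8: A = zy² = 3.8×0.643² = 1.571 m²; P = 2y√(1+z²) = 2×0.643×3.929 = 5.053 m.
Hydraulic radius R = A/P = 1.571/5.053 = 0.3109 m.
Manning's equation: Q = (1/n) A R^(2/3) S^(1/2) = (1/0.015) × 1.571 × 0.3109^(2/3) × 0.0044^(1/2) = 3.19 m³/s.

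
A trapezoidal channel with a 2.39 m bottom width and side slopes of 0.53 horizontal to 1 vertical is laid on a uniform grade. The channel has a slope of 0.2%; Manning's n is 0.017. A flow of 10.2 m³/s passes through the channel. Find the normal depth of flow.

Manning's equation rearranged: A R^(2/3) = nQ / (1·√S) = 0.017 × 10.2 / (√0.002) = 3.877.
Try y = 1.68 m: A R^(2/3) = 5.099 — over.
Try y = 1.43 m: A R^(2/3) = 3.879 — ≈ 3.877.

y_n = 1.43 m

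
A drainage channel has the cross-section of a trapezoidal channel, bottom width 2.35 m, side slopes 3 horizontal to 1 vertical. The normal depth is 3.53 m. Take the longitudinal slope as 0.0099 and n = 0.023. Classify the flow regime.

With bottom width b = 2.35 m and side slope z = 3: A = (b + zy)y = (2.35 + 3×3.53)×3.53 = 45.68 m²; P = b + 2y√(1+z²) = 2.35 + 2×3.53×3.162 = 24.68 m.
Hydraulic radius R = A/P = 45.68/24.68 = 1.851 m.
V = (1/n) R^(2/3) √S = (1/0.023) × 1.851^(2/3) × √0.0099 = 6.522 m/s. Hydraulic depth D_h = A/T = 45.68/23.53 = 1.941 m.
Froude number Fr = V/√(g·D_h) = 6.522/√(9.81×1.941) = 1.49, which is greater than 1, so the flow is supercritical.

supercritical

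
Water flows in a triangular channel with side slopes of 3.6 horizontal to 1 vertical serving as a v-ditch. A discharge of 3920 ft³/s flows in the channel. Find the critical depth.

At critical depth, Q² T / (g A³) = 1, i.e. A³/T = Q²/g = 3920²/32.2 = 477200.
Trying y = 6.65 ft: A³/T = 84270 — low.
Trying y = 10.2 ft: A³/T = 715400 — high.
Trying y = 9.41 ft: A³/T = 478100 — close enough.

y_c = 9.41 ft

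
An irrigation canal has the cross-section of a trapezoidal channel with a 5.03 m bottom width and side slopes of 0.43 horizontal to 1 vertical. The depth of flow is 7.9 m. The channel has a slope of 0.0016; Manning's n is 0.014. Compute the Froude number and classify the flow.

subcritical

With bottom width b = 5.03 m and side slope z = 0.43: A = (b + zy)y = (5.03 + 0.43×7.9)×7.9 = 66.57 m²; P = b + 2y√(1+z²) = 5.03 + 2×7.9×1.089 = 22.23 m.
Hydraulic radius R = A/P = 66.57/22.23 = 2.995 m.
V = (1/n) R^(2/3) √S = (1/0.014) × 2.995^(2/3) × √0.0016 = 5.936 m/s. Hydraulic depth D_h = A/T = 66.57/11.82 = 5.63 m.
Froude number Fr = V/√(g·D_h) = 5.936/√(9.81×5.63) = 0.799, which is less than 1, so the flow is subcritical.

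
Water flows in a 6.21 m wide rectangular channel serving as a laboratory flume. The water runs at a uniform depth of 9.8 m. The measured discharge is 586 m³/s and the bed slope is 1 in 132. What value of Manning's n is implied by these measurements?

Flow area A = b·y = 6.21 × 9.8 = 60.86 m². Wetted perimeter P = b + 2y = 6.21 + 2×9.8 = 25.81 m.
Hydraulic radius R = A/P = 60.86/25.81 = 2.358 m.
Rearranging Manning's equation: n = (1/Q) A R^(2/3) S^(1/2) = (1/586) × 60.86 × 2.358^(2/3) × √0.007576 = 0.016.

n = 0.016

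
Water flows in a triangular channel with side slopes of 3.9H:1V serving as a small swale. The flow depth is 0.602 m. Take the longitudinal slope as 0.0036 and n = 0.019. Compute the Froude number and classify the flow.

subcritical

For a triangular section with side slope z = 3.9: A = zy² = 3.9×0.602² = 1.413 m²; P = 2y√(1+z²) = 2×0.602×4.026 = 4.848 m.
Hydraulic radius R = A/P = 1.413/4.848 = 0.2916 m.
V = (1/n) R^(2/3) √S = (1/0.019) × 0.2916^(2/3) × √0.0036 = 1.389 m/s. Hydraulic depth D_h = A/T = 1.413/4.696 = 0.301 m.
Froude number Fr = V/√(g·D_h) = 1.389/√(9.81×0.301) = 0.808, which is less than 1, so the flow is subcritical.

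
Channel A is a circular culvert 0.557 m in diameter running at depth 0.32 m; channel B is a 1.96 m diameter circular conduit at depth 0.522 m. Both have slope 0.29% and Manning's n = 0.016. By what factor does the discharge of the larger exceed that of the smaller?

7.08

Channel A: For a circular section of diameter D = 0.557 m at depth y = 0.32 m, the central angle is θ = 2 arccos(1 − 2y/D) = 3.441 rad. Then A = (D²/8)(θ − sin θ) = 0.1449 m² and P = Dθ/2 = 0.9582 m. Hydraulic radius R = A/P = 0.1449/0.9582 = 0.1512 m. Q_A = (1/0.016)·0.1449·0.1512^(2/3)·√0.0029 = 0.1384 m³/s.
Channel B: For a circular section of diameter D = 1.96 m at depth y = 0.522 m, the central angle is θ = 2 arccos(1 − 2y/D) = 2.169 rad. Then A = (D²/8)(θ − sin θ) = 0.6448 m² and P = Dθ/2 = 2.126 m. Hydraulic radius R = A/P = 0.6448/2.126 = 0.3033 m. Q_B = (1/0.016)·0.6448·0.3033^(2/3)·√0.0029 = 0.9797 m³/s.
The larger discharge is 0.9797 m³/s and the smaller is 0.1384 m³/s; the ratio is 7.08.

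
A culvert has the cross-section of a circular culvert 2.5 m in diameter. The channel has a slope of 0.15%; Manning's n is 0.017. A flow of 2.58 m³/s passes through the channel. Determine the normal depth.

y_n = 0.965 m

Manning's equation rearranged: A R^(2/3) = nQ / (1·√S) = 0.017 × 2.58 / (√0.0015) = 1.132.
At y = 1.15 m: A R^(2/3) = 1.554 — over.
At y = 0.758 m: A R^(2/3) = 0.7173 — short.
At y = 0.965 m: A R^(2/3) = 1.133 — close enough.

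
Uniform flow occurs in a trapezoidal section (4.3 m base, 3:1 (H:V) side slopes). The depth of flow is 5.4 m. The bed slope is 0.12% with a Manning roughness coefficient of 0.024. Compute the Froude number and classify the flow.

With bottom width b = 4.3 m and side slope z = 3: A = (b + zy)y = (4.3 + 3×5.4)×5.4 = 110.7 m²; P = b + 2y√(1+z²) = 4.3 + 2×5.4×3.162 = 38.45 m.
Hydraulic radius R = A/P = 110.7/38.45 = 2.879 m.
V = (1/n) R^(2/3) √S = (1/0.024) × 2.879^(2/3) × √0.0012 = 2.921 m/s. Hydraulic depth D_h = A/T = 110.7/36.7 = 3.016 m.
Froude number Fr = V/√(g·D_h) = 2.921/√(9.81×3.016) = 0.537, which is less than 1, so the flow is subcritical.

subcritical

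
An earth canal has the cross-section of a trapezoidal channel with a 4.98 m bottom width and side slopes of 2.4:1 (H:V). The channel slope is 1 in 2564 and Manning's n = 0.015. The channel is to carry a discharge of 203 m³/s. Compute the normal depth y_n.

Manning's equation rearranged: A R^(2/3) = nQ / (1·√S) = 0.015 × 203 / (√0.00039) = 154.2.
Trying y = 3.57 m: A R^(2/3) = 78.16 — short.
Trying y = 4.84 m: A R^(2/3) = 154.4 — matches.

y_n = 4.84 m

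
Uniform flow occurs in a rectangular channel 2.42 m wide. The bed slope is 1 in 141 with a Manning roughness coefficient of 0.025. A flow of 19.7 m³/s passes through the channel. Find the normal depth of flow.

Manning's equation rearranged: A R^(2/3) = nQ / (1·√S) = 0.025 × 19.7 / (√0.007092) = 5.848.
Try y = 2.31 m: A R^(2/3) = 4.794 — short.
Try y = 2.97 m: A R^(2/3) = 6.499 — over.
Try y = 2.72 m: A R^(2/3) = 5.848 — close enough.

y_n = 2.72 m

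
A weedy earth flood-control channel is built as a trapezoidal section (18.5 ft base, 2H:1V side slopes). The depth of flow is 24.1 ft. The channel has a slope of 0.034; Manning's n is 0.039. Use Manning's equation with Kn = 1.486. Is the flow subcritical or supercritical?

With bottom width b = 18.5 ft and side slope z = 2: A = (b + zy)y = (18.5 + 2×24.1)×24.1 = 1607 ft²; P = b + 2y√(1+z²) = 18.5 + 2×24.1×2.236 = 126.3 ft.
Hydraulic radius R = A/P = 1607/126.3 = 12.73 ft.
V = (1.486/n) R^(2/3) √S = (1.486/0.039) × 12.73^(2/3) × √0.034 = 38.3 ft/s. Hydraulic depth D_h = A/T = 1607/114.9 = 13.99 ft.
Froude number Fr = V/√(g·D_h) = 38.3/√(32.2×13.99) = 1.8, which is greater than 1, so the flow is supercritical.

supercritical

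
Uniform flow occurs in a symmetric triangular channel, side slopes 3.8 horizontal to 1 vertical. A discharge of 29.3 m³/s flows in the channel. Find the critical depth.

At critical depth, Q² T / (g A³) = 1, i.e. A³/T = Q²/g = 29.3²/9.81 = 87.51.
At y = 1.91 m: A³/T = 183.5 — high.
At y = 1.65 m: A³/T = 88.3 — close enough.

y_c = 1.65 m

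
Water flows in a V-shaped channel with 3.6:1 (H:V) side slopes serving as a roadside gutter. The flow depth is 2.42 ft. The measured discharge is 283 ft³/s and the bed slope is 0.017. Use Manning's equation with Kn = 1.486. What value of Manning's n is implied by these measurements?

For a triangular section with side slope z = 3.6: A = zy² = 3.6×2.42² = 21.08 ft²; P = 2y√(1+z²) = 2×2.42×3.736 = 18.08 ft.
Hydraulic radius R = A/P = 21.08/18.08 = 1.166 ft.
Rearranging Manning's equation: n = (1.486/Q) A R^(2/3) S^(1/2) = (1.486/283) × 21.08 × 1.166^(2/3) × √0.017 = 0.016.

n = 0.016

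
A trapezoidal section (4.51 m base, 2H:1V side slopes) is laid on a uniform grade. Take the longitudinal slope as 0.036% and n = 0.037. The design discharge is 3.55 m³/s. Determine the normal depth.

Manning's equation rearranged: A R^(2/3) = nQ / (1·√S) = 0.037 × 3.55 / (√0.00036) = 6.923.
Trying y = 1.47 m: A R^(2/3) = 10.86 — too large.
Trying y = 0.792 m: A R^(2/3) = 3.431 — too small.
Trying y = 1.16 m: A R^(2/3) = 6.924 — close enough.

y_n = 1.16 m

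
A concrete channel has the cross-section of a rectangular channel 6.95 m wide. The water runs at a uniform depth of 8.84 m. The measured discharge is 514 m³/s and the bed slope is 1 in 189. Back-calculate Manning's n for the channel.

n = 0.016

Flow area A = b·y = 6.95 × 8.84 = 61.44 m². Wetted perimeter P = b + 2y = 6.95 + 2×8.84 = 24.63 m.
Hydraulic radius R = A/P = 61.44/24.63 = 2.494 m.
Rearranging Manning's equation: n = (1/Q) A R^(2/3) S^(1/2) = (1/514) × 61.44 × 2.494^(2/3) × √0.005291 = 0.016.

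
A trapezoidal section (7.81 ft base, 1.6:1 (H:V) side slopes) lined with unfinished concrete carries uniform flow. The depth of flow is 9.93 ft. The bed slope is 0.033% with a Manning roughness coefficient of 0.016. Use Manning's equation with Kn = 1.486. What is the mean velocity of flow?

With bottom width b = 7.81 ft and side slope z = 1.6: A = (b + zy)y = (7.81 + 1.6×9.93)×9.93 = 235.3 ft²; P = b + 2y√(1+z²) = 7.81 + 2×9.93×1.887 = 45.28 ft.
Hydraulic radius R = A/P = 235.3/45.28 = 5.197 ft.
From Manning's equation, V = (1.486/n) R^(2/3) S^(1/2) = (1.486/0.016) × 5.197^(2/3) × 0.00033^(1/2) = 5.06 ft/s.

V = 5.06 ft/s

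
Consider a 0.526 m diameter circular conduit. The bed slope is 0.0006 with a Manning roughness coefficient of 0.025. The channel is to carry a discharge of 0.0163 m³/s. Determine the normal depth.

y_n = 0.196 m

Manning's equation rearranged: A R^(2/3) = nQ / (1·√S) = 0.025 × 0.0163 / (√0.0006) = 0.01664.
Trying y = 0.142 m: A R^(2/3) = 0.008958 — low.
Trying y = 0.214 m: A R^(2/3) = 0.01953 — high.
Trying y = 0.196 m: A R^(2/3) = 0.01661 — close enough.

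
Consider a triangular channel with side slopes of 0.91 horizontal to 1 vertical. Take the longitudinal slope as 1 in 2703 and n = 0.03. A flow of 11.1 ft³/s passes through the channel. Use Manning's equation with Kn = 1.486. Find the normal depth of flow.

Manning's equation rearranged: A R^(2/3) = nQ / (1.486·√S) = 0.03 × 11.1 / (1.486 × √0.00037) = 11.65.
Trying y = 4.34 ft: A R^(2/3) = 22.06 — high.
Trying y = 2.63 ft: A R^(2/3) = 5.802 — low.
Trying y = 3.42 ft: A R^(2/3) = 11.69 — close enough.

y_n = 3.42 ft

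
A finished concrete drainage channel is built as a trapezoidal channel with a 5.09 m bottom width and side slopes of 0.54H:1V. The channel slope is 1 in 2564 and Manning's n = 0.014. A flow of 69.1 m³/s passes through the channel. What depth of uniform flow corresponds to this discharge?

y_n = 4.11 m

Manning's equation rearranged: A R^(2/3) = nQ / (1·√S) = 0.014 × 69.1 / (√0.00039) = 48.99.
Trying y = 3.65 m: A R^(2/3) = 39.89 — low.
Trying y = 4.11 m: A R^(2/3) = 48.98 — matches.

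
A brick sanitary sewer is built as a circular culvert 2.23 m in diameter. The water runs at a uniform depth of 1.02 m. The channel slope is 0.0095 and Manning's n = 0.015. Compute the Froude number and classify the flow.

For a circular section of diameter D = 2.23 m at depth y = 1.02 m, the central angle is θ = 2 arccos(1 − 2y/D) = 2.971 rad. Then A = (D²/8)(θ − sin θ) = 1.741 m² and P = Dθ/2 = 3.313 m.
Hydraulic radius R = A/P = 1.741/3.313 = 0.5256 m.
V = (1/n) R^(2/3) √S = (1/0.015) × 0.5256^(2/3) × √0.0095 = 4.232 m/s. Hydraulic depth D_h = A/T = 1.741/2.222 = 0.7837 m.
Froude number Fr = V/√(g·D_h) = 4.232/√(9.81×0.7837) = 1.53, which is greater than 1, so the flow is supercritical.

supercritical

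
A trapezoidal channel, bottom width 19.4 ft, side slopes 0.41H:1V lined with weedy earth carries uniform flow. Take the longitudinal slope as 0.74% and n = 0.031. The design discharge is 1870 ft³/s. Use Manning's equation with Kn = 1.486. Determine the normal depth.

Manning's equation rearranged: A R^(2/3) = nQ / (1.486·√S) = 0.031 × 1870 / (1.486 × √0.0074) = 453.5.
At y = 5.33 ft: A R^(2/3) = 276.3 — too small.
At y = 8.74 ft: A R^(2/3) = 606.5 — too large.
At y = 7.28 ft: A R^(2/3) = 453.2 — ≈ 453.5.

y_n = 7.28 ft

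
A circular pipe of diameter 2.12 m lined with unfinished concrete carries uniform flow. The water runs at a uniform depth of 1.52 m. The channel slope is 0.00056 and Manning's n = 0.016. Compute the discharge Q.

For a circular section of diameter D = 2.12 m at depth y = 1.52 m, the central angle is θ = 2 arccos(1 − 2y/D) = 4.039 rad. Then A = (D²/8)(θ − sin θ) = 2.709 m² and P = Dθ/2 = 4.282 m.
Hydraulic radius R = A/P = 2.709/4.282 = 0.6326 m.
Manning's equation: Q = (1/n) A R^(2/3) S^(1/2) = (1/0.016) × 2.709 × 0.6326^(2/3) × 0.00056^(1/2) = 2.95 m³/s.

Q = 2.95 m³/s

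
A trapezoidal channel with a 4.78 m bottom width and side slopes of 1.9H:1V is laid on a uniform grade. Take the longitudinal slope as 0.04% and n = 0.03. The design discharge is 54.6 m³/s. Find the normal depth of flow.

y_n = 3.93 m

Manning's equation rearranged: A R^(2/3) = nQ / (1·√S) = 0.03 × 54.6 / (√0.0004) = 81.9.
Trying y = 4.34 m: A R^(2/3) = 101.7 — over.
Trying y = 2.72 m: A R^(2/3) = 37.69 — short.
Trying y = 3.93 m: A R^(2/3) = 81.97 — ≈ 81.9.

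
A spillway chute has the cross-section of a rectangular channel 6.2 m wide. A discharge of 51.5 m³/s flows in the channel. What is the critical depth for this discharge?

For a rectangular channel, critical depth y_c = (q²/g)^(1/3) where q = Q/b = 51.5/6.2 = 8.306 m²/s.
So y_c = (8.306²/9.81)^(1/3) = 1.92 m.

y_c = 1.92 m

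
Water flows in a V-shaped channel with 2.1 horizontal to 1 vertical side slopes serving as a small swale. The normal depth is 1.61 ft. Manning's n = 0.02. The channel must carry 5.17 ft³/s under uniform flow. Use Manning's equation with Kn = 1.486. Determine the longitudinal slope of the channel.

S = 0.00025

For a triangular section with side slope z = 2.1: A = zy² = 2.1×1.61² = 5.443 ft²; P = 2y√(1+z²) = 2×1.61×2.326 = 7.49 ft.
Hydraulic radius R = A/P = 5.443/7.49 = 0.7268 ft.
From Manning's equation, S = [nQ / (1.486 A R^(2/3))]² = [0.02 × 5.17 / (1.486 × 5.443 × 0.7268^(2/3))]² = 0.00025.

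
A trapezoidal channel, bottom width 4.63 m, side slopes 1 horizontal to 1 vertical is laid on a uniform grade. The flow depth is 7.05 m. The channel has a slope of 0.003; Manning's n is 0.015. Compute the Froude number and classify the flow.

supercritical

With bottom width b = 4.63 m and side slope z = 1: A = (b + zy)y = (4.63 + 1×7.05)×7.05 = 82.34 m²; P = b + 2y√(1+z²) = 4.63 + 2×7.05×1.414 = 24.57 m.
Hydraulic radius R = A/P = 82.34/24.57 = 3.351 m.
V = (1/n) R^(2/3) √S = (1/0.015) × 3.351^(2/3) × √0.003 = 8.177 m/s. Hydraulic depth D_h = A/T = 82.34/18.73 = 4.396 m.
Froude number Fr = V/√(g·D_h) = 8.177/√(9.81×4.396) = 1.25, which is greater than 1, so the flow is supercritical.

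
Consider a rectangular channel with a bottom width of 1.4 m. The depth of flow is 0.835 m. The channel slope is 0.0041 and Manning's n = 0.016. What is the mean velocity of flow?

V = 2.1 m/s

Flow area A = b·y = 1.4 × 0.835 = 1.169 m². Wetted perimeter P = b + 2y = 1.4 + 2×0.835 = 3.07 m.
Hydraulic radius R = A/P = 1.169/3.07 = 0.3808 m.
From Manning's equation, V = (1/n) R^(2/3) S^(1/2) = (1/0.016) × 0.3808^(2/3) × 0.0041^(1/2) = 2.1 m/s.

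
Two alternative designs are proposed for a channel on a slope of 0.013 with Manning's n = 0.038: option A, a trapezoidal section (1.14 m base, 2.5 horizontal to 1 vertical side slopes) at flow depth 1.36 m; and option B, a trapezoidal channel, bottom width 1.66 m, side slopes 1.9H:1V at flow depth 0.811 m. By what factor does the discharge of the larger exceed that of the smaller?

3.04

Channel A: With bottom width b = 1.14 m and side slope z = 2.5: A = (b + zy)y = (1.14 + 2.5×1.36)×1.36 = 6.174 m²; P = b + 2y√(1+z²) = 1.14 + 2×1.36×2.693 = 8.464 m. Hydraulic radius R = A/P = 6.174/8.464 = 0.7295 m. Q_A = (1/0.038)·6.174·0.7295^(2/3)·√0.013 = 15.01 m³/s.
Channel B: With bottom width b = 1.66 m and side slope z = 1.9: A = (b + zy)y = (1.66 + 1.9×0.811)×0.811 = 2.596 m²; P = b + 2y√(1+z²) = 1.66 + 2×0.811×2.147 = 5.143 m. Hydraulic radius R = A/P = 2.596/5.143 = 0.5048 m. Q_B = (1/0.038)·2.596·0.5048^(2/3)·√0.013 = 4.938 m³/s.
The larger discharge is 15.01 m³/s and the smaller is 4.938 m³/s; the ratio is 3.04.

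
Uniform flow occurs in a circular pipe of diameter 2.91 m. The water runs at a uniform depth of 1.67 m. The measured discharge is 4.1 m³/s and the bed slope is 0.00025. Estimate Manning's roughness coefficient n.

For a circular section of diameter D = 2.91 m at depth y = 1.67 m, the central angle is θ = 2 arccos(1 − 2y/D) = 3.438 rad. Then A = (D²/8)(θ − sin θ) = 3.949 m² and P = Dθ/2 = 5.003 m.
Hydraulic radius R = A/P = 3.949/5.003 = 0.7893 m.
Rearranging Manning's equation: n = (1/Q) A R^(2/3) S^(1/2) = (1/4.1) × 3.949 × 0.7893^(2/3) × √0.00025 = 0.013.

n = 0.013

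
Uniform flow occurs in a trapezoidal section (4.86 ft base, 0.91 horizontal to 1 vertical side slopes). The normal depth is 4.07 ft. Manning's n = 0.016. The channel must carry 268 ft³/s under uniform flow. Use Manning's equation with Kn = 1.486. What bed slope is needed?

S = 0.0024

With bottom width b = 4.86 ft and side slope z = 0.91: A = (b + zy)y = (4.86 + 0.91×4.07)×4.07 = 34.85 ft²; P = b + 2y√(1+z²) = 4.86 + 2×4.07×1.352 = 15.87 ft.
Hydraulic radius R = A/P = 34.85/15.87 = 2.197 ft.
From Manning's equation, S = [nQ / (1.486 A R^(2/3))]² = [0.016 × 268 / (1.486 × 34.85 × 2.197^(2/3))]² = 0.0024.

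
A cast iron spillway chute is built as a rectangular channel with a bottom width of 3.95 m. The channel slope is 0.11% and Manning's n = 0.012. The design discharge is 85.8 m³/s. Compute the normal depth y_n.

y_n = 6.03 m

Manning's equation rearranged: A R^(2/3) = nQ / (1·√S) = 0.012 × 85.8 / (√0.0011) = 31.04.
At y = 7.44 m: A R^(2/3) = 39.54 — too large.
At y = 4.95 m: A R^(2/3) = 24.61 — too small.
At y = 6.03 m: A R^(2/3) = 31.04 — ≈ 31.04.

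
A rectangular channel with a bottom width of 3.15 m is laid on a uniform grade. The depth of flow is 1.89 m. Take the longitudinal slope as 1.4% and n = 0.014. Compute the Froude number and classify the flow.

Flow area A = b·y = 3.15 × 1.89 = 5.953 m². Wetted perimeter P = b + 2y = 3.15 + 2×1.89 = 6.93 m.
Hydraulic radius R = A/P = 5.953/6.93 = 0.8591 m.
V = (1/n) R^(2/3) √S = (1/0.014) × 0.8591^(2/3) × √0.014 = 7.638 m/s. Hydraulic depth D_h = A/T = 5.953/3.15 = 1.89 m.
Froude number Fr = V/√(g·D_h) = 7.638/√(9.81×1.89) = 1.77, which is greater than 1, so the flow is supercritical.

supercritical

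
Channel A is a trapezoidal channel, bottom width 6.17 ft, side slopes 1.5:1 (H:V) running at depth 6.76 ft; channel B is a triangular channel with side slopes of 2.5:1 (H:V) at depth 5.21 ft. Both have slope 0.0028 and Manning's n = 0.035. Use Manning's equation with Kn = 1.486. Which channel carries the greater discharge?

Channel A: With bottom width b = 6.17 ft and side slope z = 1.5: A = (b + zy)y = (6.17 + 1.5×6.76)×6.76 = 110.3 ft²; P = b + 2y√(1+z²) = 6.17 + 2×6.76×1.803 = 30.54 ft. Hydraulic radius R = A/P = 110.3/30.54 = 3.61 ft. Q_A = (1.486/0.035)·110.3·3.61^(2/3)·√0.0028 = 582.9 ft³/s.
Channel B: For a triangular section with side slope z = 2.5: A = zy² = 2.5×5.21² = 67.86 ft²; P = 2y√(1+z²) = 2×5.21×2.693 = 28.06 ft. Hydraulic radius R = A/P = 67.86/28.06 = 2.419 ft. Q_B = (1.486/0.035)·67.86·2.419^(2/3)·√0.0028 = 274.7 ft³/s.
Q_A = 582.9 ft³/s vs Q_B = 274.7 ft³/s, so channel A carries more.

channel A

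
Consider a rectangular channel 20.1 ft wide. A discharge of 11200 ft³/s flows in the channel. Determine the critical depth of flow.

y_c = 21.3 ft

For a rectangular channel, critical depth y_c = (q²/g)^(1/3) where q = Q/b = 11200/20.1 = 557.2 ft²/s.
So y_c = (557.2²/32.2)^(1/3) = 21.3 ft.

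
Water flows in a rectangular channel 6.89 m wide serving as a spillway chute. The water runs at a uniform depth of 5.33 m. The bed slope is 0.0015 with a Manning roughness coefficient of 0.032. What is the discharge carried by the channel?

Flow area A = b·y = 6.89 × 5.33 = 36.72 m². Wetted perimeter P = b + 2y = 6.89 + 2×5.33 = 17.55 m.
Hydraulic radius R = A/P = 36.72/17.55 = 2.093 m.
Manning's equation: Q = (1/n) A R^(2/3) S^(1/2) = (1/0.032) × 36.72 × 2.093^(2/3) × 0.0015^(1/2) = 72.7 m³/s.

Q = 72.7 m³/s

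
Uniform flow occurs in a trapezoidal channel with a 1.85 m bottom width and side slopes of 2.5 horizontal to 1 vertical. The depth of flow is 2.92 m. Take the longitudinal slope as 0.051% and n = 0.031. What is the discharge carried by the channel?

With bottom width b = 1.85 m and side slope z = 2.5: A = (b + zy)y = (1.85 + 2.5×2.92)×2.92 = 26.72 m²; P = b + 2y√(1+z²) = 1.85 + 2×2.92×2.693 = 17.57 m.
Hydraulic radius R = A/P = 26.72/17.57 = 1.52 m.
Manning's equation: Q = (1/n) A R^(2/3) S^(1/2) = (1/0.031) × 26.72 × 1.52^(2/3) × 0.00051^(1/2) = 25.7 m³/s.

Q = 25.7 m³/s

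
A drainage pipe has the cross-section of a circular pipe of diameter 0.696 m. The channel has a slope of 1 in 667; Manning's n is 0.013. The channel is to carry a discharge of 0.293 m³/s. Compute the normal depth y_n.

y_n = 0.484 m

Manning's equation rearranged: A R^(2/3) = nQ / (1·√S) = 0.013 × 0.293 / (√0.001499) = 0.09837.
Try y = 0.342 m: A R^(2/3) = 0.05756 — low.
Try y = 0.484 m: A R^(2/3) = 0.09842 — matches.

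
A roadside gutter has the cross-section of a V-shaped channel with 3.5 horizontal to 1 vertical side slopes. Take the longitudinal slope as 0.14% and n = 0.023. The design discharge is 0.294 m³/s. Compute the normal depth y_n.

y_n = 0.395 m

Manning's equation rearranged: A R^(2/3) = nQ / (1·√S) = 0.023 × 0.294 / (√0.0014) = 0.1807.
Trying y = 0.346 m: A R^(2/3) = 0.1267 — low.
Trying y = 0.458 m: A R^(2/3) = 0.2677 — high.
Trying y = 0.395 m: A R^(2/3) = 0.1804 — ≈ 0.1807.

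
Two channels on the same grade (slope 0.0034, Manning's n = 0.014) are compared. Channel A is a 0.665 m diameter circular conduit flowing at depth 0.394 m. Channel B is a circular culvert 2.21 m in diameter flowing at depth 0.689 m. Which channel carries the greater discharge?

channel B

Channel A: For a circular section of diameter D = 0.665 m at depth y = 0.394 m, the central angle is θ = 2 arccos(1 − 2y/D) = 3.514 rad. Then A = (D²/8)(θ − sin θ) = 0.2143 m² and P = Dθ/2 = 1.168 m. Hydraulic radius R = A/P = 0.2143/1.168 = 0.1835 m. Q_A = (1/0.014)·0.2143·0.1835^(2/3)·√0.0034 = 0.2882 m³/s.
Channel B: For a circular section of diameter D = 2.21 m at depth y = 0.689 m, the central angle is θ = 2 arccos(1 − 2y/D) = 2.37 rad. Then A = (D²/8)(θ − sin θ) = 1.021 m² and P = Dθ/2 = 2.618 m. Hydraulic radius R = A/P = 1.021/2.618 = 0.3899 m. Q_B = (1/0.014)·1.021·0.3899^(2/3)·√0.0034 = 2.269 m³/s.
Q_A = 0.2882 m³/s vs Q_B = 2.269 m³/s, so channel B carries more.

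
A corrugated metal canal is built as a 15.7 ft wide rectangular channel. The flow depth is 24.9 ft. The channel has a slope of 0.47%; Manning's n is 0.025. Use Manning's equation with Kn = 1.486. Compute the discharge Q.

Q = 5240 ft³/s

Flow area A = b·y = 15.7 × 24.9 = 390.9 ft². Wetted perimeter P = b + 2y = 15.7 + 2×24.9 = 65.5 ft.
Hydraulic radius R = A/P = 390.9/65.5 = 5.968 ft.
Manning's equation: Q = (1.486/n) A R^(2/3) S^(1/2) = (1.486/0.025) × 390.9 × 5.968^(2/3) × 0.0047^(1/2) = 5240 ft³/s.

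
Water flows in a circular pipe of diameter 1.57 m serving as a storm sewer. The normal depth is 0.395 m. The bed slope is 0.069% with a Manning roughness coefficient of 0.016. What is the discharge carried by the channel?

Q = 0.236 m³/s

For a circular section of diameter D = 1.57 m at depth y = 0.395 m, the central angle is θ = 2 arccos(1 − 2y/D) = 2.102 rad. Then A = (D²/8)(θ − sin θ) = 0.3819 m² and P = Dθ/2 = 1.65 m.
Hydraulic radius R = A/P = 0.3819/1.65 = 0.2315 m.
Manning's equation: Q = (1/n) A R^(2/3) S^(1/2) = (1/0.016) × 0.3819 × 0.2315^(2/3) × 0.00069^(1/2) = 0.236 m³/s.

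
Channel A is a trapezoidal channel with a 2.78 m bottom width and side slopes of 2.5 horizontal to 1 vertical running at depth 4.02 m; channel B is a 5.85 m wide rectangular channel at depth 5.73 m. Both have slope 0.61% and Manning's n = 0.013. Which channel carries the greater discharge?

Channel A: With bottom width b = 2.78 m and side slope z = 2.5: A = (b + zy)y = (2.78 + 2.5×4.02)×4.02 = 51.58 m²; P = b + 2y√(1+z²) = 2.78 + 2×4.02×2.693 = 24.43 m. Hydraulic radius R = A/P = 51.58/24.43 = 2.111 m. Q_A = (1/0.013)·51.58·2.111^(2/3)·√0.0061 = 510 m³/s.
Channel B: Flow area A = b·y = 5.85 × 5.73 = 33.52 m². Wetted perimeter P = b + 2y = 5.85 + 2×5.73 = 17.31 m. Hydraulic radius R = A/P = 33.52/17.31 = 1.936 m. Q_B = (1/0.013)·33.52·1.936^(2/3)·√0.0061 = 312.9 m³/s.
Q_A = 510 m³/s vs Q_B = 312.9 m³/s, so channel A carries more.

channel A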